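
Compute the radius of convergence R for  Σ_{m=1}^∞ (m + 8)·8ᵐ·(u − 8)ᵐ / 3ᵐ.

By the ratio test, |a_{m+1}/a_m| = [((m+1) + 8)/(m + 8)] · 8/3 → 8/3.
Hence the series converges for |u − 8| < 1/(8/3) = 3/8, so the radius of convergence is 3/8.

R = 3/8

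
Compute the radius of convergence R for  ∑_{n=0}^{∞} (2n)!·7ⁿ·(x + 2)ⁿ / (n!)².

By the ratio test, |a_{n+1}/a_n| = (2n+1)·(2n+2)/(n+1)² · 7 → 28.
Thus R = 1/(28) = 1/28.

R = 1/28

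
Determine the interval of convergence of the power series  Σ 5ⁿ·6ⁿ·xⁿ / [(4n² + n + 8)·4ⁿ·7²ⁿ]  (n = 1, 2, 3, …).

[-98/15, 98/15]

Apply the ratio test: |a_{n+1}| / |a_n| = [(4n² + n + 8)/(4(n+1)² + (n+1) + 8)] · 5·6/(4·49), which tends to 15/98 as n → ∞.
Thus R = 1/(15/98) = 98/15.
Check x = 98/15: the terms are on the order of 1/n², so the series converges absolutely by comparison with the p-series (p = 2 > 1).
Endpoint x = -98/15: absolute convergence follows by limit comparison with Σ 1/n².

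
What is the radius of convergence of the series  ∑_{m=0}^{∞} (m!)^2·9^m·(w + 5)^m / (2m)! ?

By the ratio test, |a_{m+1}/a_m| = (m+1)²/[(2m+1)·(2m+2)] · 9 → 9/4.
Convergence for |w + 5| · 9/4 < 1, i.e. |w + 5| < 4/9. So R = 4/9.

R = 4/9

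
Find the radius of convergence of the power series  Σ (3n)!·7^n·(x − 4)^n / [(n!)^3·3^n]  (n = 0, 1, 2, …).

R = 1/63

By the ratio test, |a_{n+1}/a_n| = (3n+1)·(3n+2)·(3n+3)/(n+1)³ · 7/3 → 63.
Hence the series converges for |x − 4| < 1/(63) = 1/63, so the radius of convergence is 1/63.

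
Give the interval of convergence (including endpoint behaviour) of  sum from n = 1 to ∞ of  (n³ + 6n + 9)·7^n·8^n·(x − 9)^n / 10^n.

Apply the ratio test: |a_{n+1}| / |a_n| = [((n+1)³ + 6(n+1) + 9)/(n³ + 6n + 9)] · 7·8/10, which tends to 28/5 as n → ∞.
Thus R = 1/(28/5) = 5/28.
Check x = 257/28: the n-th term does not approach 0; divergence by the term test.
Endpoint x = 247/28: the terms have absolute value of order n³, which does not tend to 0, so the series diverges by the divergence test.

(247/28, 257/28)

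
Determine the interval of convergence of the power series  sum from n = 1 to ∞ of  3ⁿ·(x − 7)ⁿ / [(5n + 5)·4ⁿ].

By the ratio test, |a_{n+1}/a_n| = [(5n + 5)/(5(n+1) + 5)] · 3/4 → 3/4.
The series converges when 3/4 · |x − 7| < 1, giving R = 4/3.
When x = 25/3, the terms behave like c/n; limit comparison with the harmonic series gives divergence.
Endpoint x = 17/3: the terms alternate in sign and decrease monotonically to 0 in absolute value (size ~ c/n), so the alternating series test gives convergence.

[17/3, 25/3)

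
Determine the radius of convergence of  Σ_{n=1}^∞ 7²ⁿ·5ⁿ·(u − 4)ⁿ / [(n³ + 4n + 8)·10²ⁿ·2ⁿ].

Apply the ratio test: |a_{n+1}| / |a_n| = [(n³ + 4n + 8)/((n+1)³ + 4(n+1) + 8)] · 49·5/(100·2), which tends to 49/40 as n → ∞.
Convergence for |u − 4| · 49/40 < 1, i.e. |u − 4| < 40/49. So R = 40/49.

R = 40/49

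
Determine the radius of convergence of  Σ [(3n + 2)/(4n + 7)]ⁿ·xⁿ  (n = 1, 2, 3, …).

By the Cauchy root test, |a_n|^(1/n) = (3n + 2)/(4n + 7) → 3/4.
The series converges when 3/4 · |x| < 1, giving R = 4/3.

R = 4/3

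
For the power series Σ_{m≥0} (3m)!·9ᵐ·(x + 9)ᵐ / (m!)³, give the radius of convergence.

R = 1/243

Apply the ratio test: |a_{m+1}| / |a_m| = (3m+1)·(3m+2)·(3m+3)/(m+1)³ · 9, which tends to 243 as m → ∞.
The series converges when 243 · |x + 9| < 1, giving R = 1/243.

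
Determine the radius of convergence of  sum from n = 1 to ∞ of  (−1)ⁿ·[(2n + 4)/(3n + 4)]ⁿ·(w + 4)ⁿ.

R = 3/2

By the Cauchy root test, |a_n|^(1/n) = (2n + 4)/(3n + 4) → 2/3.
Convergence for |w + 4| · 2/3 < 1, i.e. |w + 4| < 3/2. So R = 3/2.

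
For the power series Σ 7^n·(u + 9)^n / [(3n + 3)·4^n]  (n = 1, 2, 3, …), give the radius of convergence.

R = 4/7

The ratio of consecutive coefficients is [(3n + 3)/(3(n+1) + 3)] · 7/4 → 7/4.
Convergence for |u + 9| · 7/4 < 1, i.e. |u + 9| < 4/7. So R = 4/7.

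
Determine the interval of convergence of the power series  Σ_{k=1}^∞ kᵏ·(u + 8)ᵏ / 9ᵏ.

{-8}

Applying the root test, |a_k|^(1/k) = k/9 → ∞.
The root grows without bound, so R = 0 (convergence only at u = -8).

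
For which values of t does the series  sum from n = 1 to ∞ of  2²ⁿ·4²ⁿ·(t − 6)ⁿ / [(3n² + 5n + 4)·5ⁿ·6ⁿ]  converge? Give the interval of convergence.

Ratio test: |a_{n+1}/a_n| = [(3n² + 5n + 4)/(3(n+1)² + 5(n+1) + 4)] · 4·16/(5·6) → 32/15 as n → ∞.
The series converges when 32/15 · |t − 6| < 1, giving R = 15/32.
Endpoint t = 207/32: the series is dominated by a constant times Σ 1/n², which converges (p = 2 > 1).
Check t = 177/32: absolute convergence follows by limit comparison with Σ 1/n².

[177/32, 207/32]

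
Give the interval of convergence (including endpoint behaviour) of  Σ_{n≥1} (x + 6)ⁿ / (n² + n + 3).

Apply the ratio test: |a_{n+1}| / |a_n| = (n² + n + 3)/((n+1)² + (n+1) + 3), which tends to 1 as n → ∞.
So the series converges when |x + 6| < 1 and diverges when |x + 6| > 1; R = 1.
Endpoint x = -5: absolute convergence follows by limit comparison with Σ 1/n².
Check x = -7: the series is dominated by a constant times Σ 1/n², which converges (p = 2 > 1).

[-7, -5]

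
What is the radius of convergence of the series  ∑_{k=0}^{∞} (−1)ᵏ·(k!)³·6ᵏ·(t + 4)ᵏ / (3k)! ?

R = 9/2

Apply the ratio test: |a_{k+1}| / |a_k| = (k+1)³/[(3k+1)·(3k+2)·(3k+3)] · 6, which tends to 2/9 as k → ∞.
The series converges when 2/9 · |t + 4| < 1, giving R = 9/2.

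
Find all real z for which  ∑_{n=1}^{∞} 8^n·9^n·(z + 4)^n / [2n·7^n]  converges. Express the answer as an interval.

[-295/72, -281/72)

By the ratio test, |a_{n+1}/a_n| = [2n/2(n+1)] · 8·9/7 → 72/7.
Hence the series converges for |z + 4| < 1/(72/7) = 7/72, so the radius of convergence is 7/72.
When z = -281/72, the terms behave like c/n; limit comparison with the harmonic series gives divergence.
At z = -295/72: the terms alternate in sign and decrease monotonically to 0 in absolute value (size ~ c/n), so the alternating series test gives convergence.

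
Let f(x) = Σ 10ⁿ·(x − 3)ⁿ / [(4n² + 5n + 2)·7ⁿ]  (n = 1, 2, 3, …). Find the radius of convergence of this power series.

R = 7/10

The ratio of consecutive coefficients is [(4n² + 5n + 2)/(4(n+1)² + 5(n+1) + 2)] · 10/7 → 10/7.
Thus R = 1/(10/7) = 7/10.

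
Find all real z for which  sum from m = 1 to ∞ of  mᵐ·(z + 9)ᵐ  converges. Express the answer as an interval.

Root test: |a_m|^(1/m) = m → ∞.
Since the m-th root of |a_m| is unbounded, the series converges only at z = -9; R = 0.

{-9}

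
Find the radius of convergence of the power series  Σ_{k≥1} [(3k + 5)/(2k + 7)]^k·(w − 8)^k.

R = 2/3

Root test: |a_k|^(1/k) = (3k + 5)/(2k + 7) → 3/2.
Convergence for |w − 8| · 3/2 < 1, i.e. |w − 8| < 2/3. So R = 2/3.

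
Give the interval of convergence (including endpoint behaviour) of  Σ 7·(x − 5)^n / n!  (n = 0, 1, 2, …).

(−∞, ∞)

Ratio test: |a_{n+1}/a_n| = 7/7 · 1/(n+1) → 0 as n → ∞.
Since the limit is 0 < 1 for every x, the series converges on all of ℝ and R = ∞.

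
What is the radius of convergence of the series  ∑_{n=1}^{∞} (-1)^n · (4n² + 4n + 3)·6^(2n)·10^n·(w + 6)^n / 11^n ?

The ratio of consecutive coefficients is [(4(n+1)² + 4(n+1) + 3)/(4n² + 4n + 3)] · 36·10/11 → 360/11.
Thus R = 1/(360/11) = 11/360.

R = 11/360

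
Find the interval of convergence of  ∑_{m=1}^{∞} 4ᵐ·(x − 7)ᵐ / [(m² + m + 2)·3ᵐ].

[25/4, 31/4]

Ratio test: |a_{m+1}/a_m| = [(m² + m + 2)/((m+1)² + (m+1) + 2)] · 4/3 → 4/3 as m → ∞.
Hence the series converges for |x − 7| < 1/(4/3) = 3/4, so the radius of convergence is 3/4.
Check x = 31/4: the series is dominated by a constant times Σ 1/m², which converges (p = 2 > 1).
When x = 25/4, absolute convergence follows by limit comparison with Σ 1/m².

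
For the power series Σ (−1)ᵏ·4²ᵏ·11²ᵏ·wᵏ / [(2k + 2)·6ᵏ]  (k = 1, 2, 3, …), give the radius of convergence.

R = 3/968

Apply the ratio test: |a_{k+1}| / |a_k| = [(2k + 2)/(2(k+1) + 2)] · 16·121/6, which tends to 968/3 as k → ∞.
Thus R = 1/(968/3) = 3/968.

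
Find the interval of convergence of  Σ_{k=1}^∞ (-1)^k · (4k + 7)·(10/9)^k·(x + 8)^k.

The ratio of consecutive coefficients is [(4(k+1) + 7)/(4k + 7)] · 10/9 → 10/9.
Hence the series converges for |x + 8| < 1/(10/9) = 9/10, so the radius of convergence is 9/10.
When x = -71/10, the terms do not tend to 0, so the series diverges.
Endpoint x = -89/10: the terms do not tend to 0, so the series diverges.

(-89/10, -71/10)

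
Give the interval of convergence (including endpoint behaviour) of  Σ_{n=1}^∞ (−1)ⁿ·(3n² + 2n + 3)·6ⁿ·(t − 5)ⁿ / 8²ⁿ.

(-17/3, 47/3)

Ratio test: |a_{n+1}/a_n| = [(3(n+1)² + 2(n+1) + 3)/(3n² + 2n + 3)] · 6/64 → 3/32 as n → ∞.
Thus R = 1/(3/32) = 32/3.
When t = 47/3, the terms have absolute value of order n², which does not tend to 0, so the series diverges by the divergence test.
Check t = -17/3: the terms do not tend to 0, so the series diverges.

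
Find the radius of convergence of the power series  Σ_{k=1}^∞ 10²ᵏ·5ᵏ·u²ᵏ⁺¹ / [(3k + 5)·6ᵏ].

By the ratio test, |a_{k+1}/a_k| = [(3k + 5)/(3(k+1) + 5)] · 100·5/6 → 250/3.
Since the exponent of u increases by 2 each term, convergence requires |u|² < 3/250, hence R = √30/50.

R = √30/50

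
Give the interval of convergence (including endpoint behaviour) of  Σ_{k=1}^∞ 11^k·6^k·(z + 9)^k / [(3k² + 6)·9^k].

By the ratio test, |a_{k+1}/a_k| = [(3k² + 6)/(3(k+1)² + 6)] · 11·6/9 → 22/3.
Convergence for |z + 9| · 22/3 < 1, i.e. |z + 9| < 3/22. So R = 3/22.
At z = -195/22: the terms are on the order of 1/k², so the series converges absolutely by comparison with the p-series (p = 2 > 1).
Endpoint z = -201/22: the series is dominated by a constant times Σ 1/k², which converges (p = 2 > 1).

[-201/22, -195/22]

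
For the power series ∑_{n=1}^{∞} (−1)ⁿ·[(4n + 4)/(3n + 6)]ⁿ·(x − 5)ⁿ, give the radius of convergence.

By the Cauchy root test, |a_n|^(1/n) = (4n + 4)/(3n + 6) → 4/3.
Convergence for |x − 5| · 4/3 < 1, i.e. |x − 5| < 3/4. So R = 3/4.

R = 3/4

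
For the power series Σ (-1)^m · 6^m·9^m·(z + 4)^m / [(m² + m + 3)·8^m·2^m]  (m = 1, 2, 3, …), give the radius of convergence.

R = 8/27

Apply the ratio test: |a_{m+1}| / |a_m| = [(m² + m + 3)/((m+1)² + (m+1) + 3)] · 6·9/(8·2), which tends to 27/8 as m → ∞.
Convergence for |z + 4| · 27/8 < 1, i.e. |z + 4| < 8/27. So R = 8/27.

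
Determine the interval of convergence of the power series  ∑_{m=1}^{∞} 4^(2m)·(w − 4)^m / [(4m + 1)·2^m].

[31/8, 33/8)

By the ratio test, |a_{m+1}/a_m| = [(4m + 1)/(4(m+1) + 1)] · 16/2 → 8.
Convergence for |w − 4| · 8 < 1, i.e. |w − 4| < 1/8. So R = 1/8.
When w = 33/8, the terms behave like c/m; limit comparison with the harmonic series gives divergence.
When w = 31/8, an alternating series whose terms decrease to 0 in absolute value, so it converges by the Leibniz criterion.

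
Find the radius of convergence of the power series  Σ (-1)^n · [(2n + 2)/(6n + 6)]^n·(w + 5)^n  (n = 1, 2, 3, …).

R = 3

By the Cauchy root test, |a_n|^(1/n) = (2n + 2)/(6n + 6) → 1/3.
The series converges when 1/3 · |w + 5| < 1, giving R = 3.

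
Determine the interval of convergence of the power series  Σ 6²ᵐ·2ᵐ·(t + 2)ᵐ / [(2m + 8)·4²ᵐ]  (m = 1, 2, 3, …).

[-20/9, -16/9)

By the ratio test, |a_{m+1}/a_m| = [(2m + 8)/(2(m+1) + 8)] · 36·2/16 → 9/2.
Hence the series converges for |t + 2| < 1/(9/2) = 2/9, so the radius of convergence is 2/9.
Endpoint t = -16/9: the terms are asymptotic to a nonzero constant times 1/m, so the series diverges by limit comparison with Σ 1/m.
Endpoint t = -20/9: the terms alternate in sign and decrease monotonically to 0 in absolute value (size ~ c/m), so the alternating series test gives convergence.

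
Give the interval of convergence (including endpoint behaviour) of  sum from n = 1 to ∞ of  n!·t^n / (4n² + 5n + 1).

Ratio test: |a_{n+1}/a_n| = (n+1) · (4n² + 5n + 1)/(4(n+1)² + 5(n+1) + 1) → ∞ as n → ∞.
Since the ratio → ∞, the series diverges for every t ≠ 0, and R = 0.

{0}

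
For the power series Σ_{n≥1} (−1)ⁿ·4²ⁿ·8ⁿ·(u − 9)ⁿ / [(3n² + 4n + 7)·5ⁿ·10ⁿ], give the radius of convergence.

The ratio of consecutive coefficients is [(3n² + 4n + 7)/(3(n+1)² + 4(n+1) + 7)] · 16·8/(5·10) → 64/25.
Hence the series converges for |u − 9| < 1/(64/25) = 25/64, so the radius of convergence is 25/64.

R = 25/64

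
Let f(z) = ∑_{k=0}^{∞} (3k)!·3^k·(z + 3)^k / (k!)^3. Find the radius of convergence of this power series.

R = 1/81

By the ratio test, |a_{k+1}/a_k| = (3k+1)·(3k+2)·(3k+3)/(k+1)³ · 3 → 81.
Hence the series converges for |z + 3| < 1/(81) = 1/81, so the radius of convergence is 1/81.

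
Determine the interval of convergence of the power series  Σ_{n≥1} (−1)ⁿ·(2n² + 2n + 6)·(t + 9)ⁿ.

The ratio of consecutive coefficients is (2(n+1)² + 2(n+1) + 6)/(2n² + 2n + 6) → 1.
So the series converges when |t + 9| < 1 and diverges when |t + 9| > 1; R = 1.
When t = -8, the n-th term does not approach 0; divergence by the term test.
At t = -10: the n-th term does not approach 0; divergence by the term test.

(-10, -8)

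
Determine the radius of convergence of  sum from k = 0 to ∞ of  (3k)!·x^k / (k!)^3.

R = 1/27

Apply the ratio test: |a_{k+1}| / |a_k| = (3k+1)·(3k+2)·(3k+3)/(k+1)³, which tends to 27 as k → ∞.
Thus R = 1/(27) = 1/27.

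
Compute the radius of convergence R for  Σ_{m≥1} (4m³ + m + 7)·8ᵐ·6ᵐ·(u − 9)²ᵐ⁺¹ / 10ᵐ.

R = √30/12

By the ratio test, |a_{m+1}/a_m| = [(4(m+1)³ + (m+1) + 7)/(4m³ + m + 7)] · 8·6/10 → 24/5.
Since the exponent of (u − 9) increases by 2 each term, convergence requires |u − 9|² < 5/24, hence R = √30/12.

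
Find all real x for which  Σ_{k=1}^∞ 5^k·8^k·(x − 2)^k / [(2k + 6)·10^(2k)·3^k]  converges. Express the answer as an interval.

[-11/2, 19/2)

The ratio of consecutive coefficients is [(2k + 6)/(2(k+1) + 6)] · 5·8/(100·3) → 2/15.
The series converges when 2/15 · |x − 2| < 1, giving R = 15/2.
Endpoint x = 19/2: the terms are asymptotic to a nonzero constant times 1/k, so the series diverges by limit comparison with Σ 1/k.
At x = -11/2: an alternating series whose terms decrease to 0 in absolute value, so it converges by the Leibniz criterion.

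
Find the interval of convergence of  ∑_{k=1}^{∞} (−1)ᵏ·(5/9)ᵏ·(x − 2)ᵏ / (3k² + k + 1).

Apply the ratio test: |a_{k+1}| / |a_k| = [(3k² + k + 1)/(3(k+1)² + (k+1) + 1)] · 5/9, which tends to 5/9 as k → ∞.
Convergence for |x − 2| · 5/9 < 1, i.e. |x − 2| < 9/5. So R = 9/5.
At x = 19/5: the terms are on the order of 1/k², so the series converges absolutely by comparison with the p-series (p = 2 > 1).
Check x = 1/5: the series is dominated by a constant times Σ 1/k², which converges (p = 2 > 1).

[1/5, 19/5]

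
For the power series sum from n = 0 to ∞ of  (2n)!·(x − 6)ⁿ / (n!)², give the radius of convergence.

R = 1/4

By the ratio test, |a_{n+1}/a_n| = (2n+1)·(2n+2)/(n+1)² → 4.
Convergence for |x − 6| · 4 < 1, i.e. |x − 6| < 1/4. So R = 1/4.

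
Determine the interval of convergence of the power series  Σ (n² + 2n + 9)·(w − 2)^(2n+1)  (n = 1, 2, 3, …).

Ratio test: |a_{n+1}/a_n| = ((n+1)² + 2(n+1) + 9)/(n² + 2n + 9) → 1 as n → ∞.
Successive powers of (w − 2) differ by 2, so the series converges when |w − 2|² · 1 < 1, i.e. |w − 2| < √(1) = 1. So R = 1.
When w = 3, the terms do not tend to 0, so the series diverges.
When w = 1, the terms have absolute value of order n², which does not tend to 0, so the series diverges by the divergence test.

(1, 3)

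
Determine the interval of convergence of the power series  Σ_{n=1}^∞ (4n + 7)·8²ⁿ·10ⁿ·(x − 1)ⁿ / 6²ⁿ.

Ratio test: |a_{n+1}/a_n| = [(4(n+1) + 7)/(4n + 7)] · 64·10/36 → 160/9 as n → ∞.
Hence the series converges for |x − 1| < 1/(160/9) = 9/160, so the radius of convergence is 9/160.
Check x = 169/160: the n-th term does not approach 0; divergence by the term test.
When x = 151/160, the terms do not tend to 0, so the series diverges.

(151/160, 169/160)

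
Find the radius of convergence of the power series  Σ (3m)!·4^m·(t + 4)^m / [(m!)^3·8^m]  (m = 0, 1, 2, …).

By the ratio test, |a_{m+1}/a_m| = (3m+1)·(3m+2)·(3m+3)/(m+1)³ · 4/8 → 27/2.
Hence the series converges for |t + 4| < 1/(27/2) = 2/27, so the radius of convergence is 2/27.

R = 2/27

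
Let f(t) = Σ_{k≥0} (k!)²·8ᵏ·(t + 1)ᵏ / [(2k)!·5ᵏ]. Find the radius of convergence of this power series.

Apply the ratio test: |a_{k+1}| / |a_k| = (k+1)²/[(2k+1)·(2k+2)] · 8/5, which tends to 2/5 as k → ∞.
Convergence for |t + 1| · 2/5 < 1, i.e. |t + 1| < 5/2. So R = 5/2.

R = 5/2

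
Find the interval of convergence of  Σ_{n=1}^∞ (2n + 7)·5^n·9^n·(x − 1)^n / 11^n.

(34/45, 56/45)

The ratio of consecutive coefficients is [(2(n+1) + 7)/(2n + 7)] · 5·9/11 → 45/11.
Convergence for |x − 1| · 45/11 < 1, i.e. |x − 1| < 11/45. So R = 11/45.
Check x = 56/45: the terms have absolute value of order n, which does not tend to 0, so the series diverges by the divergence test.
At x = 34/45: the n-th term does not approach 0; divergence by the term test.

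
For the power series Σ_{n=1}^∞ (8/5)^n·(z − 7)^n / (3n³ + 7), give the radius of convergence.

Apply the ratio test: |a_{n+1}| / |a_n| = [(3n³ + 7)/(3(n+1)³ + 7)] · 8/5, which tends to 8/5 as n → ∞.
Convergence for |z − 7| · 8/5 < 1, i.e. |z − 7| < 5/8. So R = 5/8.

R = 5/8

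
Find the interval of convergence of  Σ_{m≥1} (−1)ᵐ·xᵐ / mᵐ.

(−∞, ∞)

Applying the root test, |a_m|^(1/m) = 1/m → 0.
Since the m-th root of |a_m| tends to 0, the series converges for all real x; R = ∞.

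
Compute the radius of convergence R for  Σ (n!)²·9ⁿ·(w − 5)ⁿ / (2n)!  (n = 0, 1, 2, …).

R = 4/9

By the ratio test, |a_{n+1}/a_n| = (n+1)²/[(2n+1)·(2n+2)] · 9 → 9/4.
Thus R = 1/(9/4) = 4/9.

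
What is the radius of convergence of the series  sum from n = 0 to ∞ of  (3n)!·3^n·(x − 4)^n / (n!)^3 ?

R = 1/81

Ratio test: |a_{n+1}/a_n| = (3n+1)·(3n+2)·(3n+3)/(n+1)³ · 3 → 81 as n → ∞.
The series converges when 81 · |x − 4| < 1, giving R = 1/81.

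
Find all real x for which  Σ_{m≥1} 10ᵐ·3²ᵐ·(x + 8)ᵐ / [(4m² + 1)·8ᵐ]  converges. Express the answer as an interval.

Apply the ratio test: |a_{m+1}| / |a_m| = [(4m² + 1)/(4(m+1)² + 1)] · 10·9/8, which tends to 45/4 as m → ∞.
The series converges when 45/4 · |x + 8| < 1, giving R = 4/45.
Endpoint x = -356/45: the terms are on the order of 1/m², so the series converges absolutely by comparison with the p-series (p = 2 > 1).
Check x = -364/45: absolute convergence follows by limit comparison with Σ 1/m².

[-364/45, -356/45]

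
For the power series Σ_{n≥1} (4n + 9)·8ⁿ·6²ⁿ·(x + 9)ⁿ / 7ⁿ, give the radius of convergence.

The ratio of consecutive coefficients is [(4(n+1) + 9)/(4n + 9)] · 8·36/7 → 288/7.
Hence the series converges for |x + 9| < 1/(288/7) = 7/288, so the radius of convergence is 7/288.

R = 7/288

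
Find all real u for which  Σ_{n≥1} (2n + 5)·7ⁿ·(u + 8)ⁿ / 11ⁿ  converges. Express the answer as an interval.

(-67/7, -45/7)

Ratio test: |a_{n+1}/a_n| = [(2(n+1) + 5)/(2n + 5)] · 7/11 → 7/11 as n → ∞.
Hence the series converges for |u + 8| < 1/(7/11) = 11/7, so the radius of convergence is 11/7.
When u = -45/7, the n-th term does not approach 0; divergence by the term test.
Check u = -67/7: the terms have absolute value of order n, which does not tend to 0, so the series diverges by the divergence test.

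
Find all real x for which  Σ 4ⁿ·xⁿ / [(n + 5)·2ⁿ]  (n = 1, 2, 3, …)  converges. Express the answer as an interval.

The ratio of consecutive coefficients is [(n + 5)/((n+1) + 5)] · 4/2 → 2.
Thus R = 1/(2) = 1/2.
When x = 1/2, the terms behave like c/n; limit comparison with the harmonic series gives divergence.
Endpoint x = -1/2: an alternating series whose terms decrease to 0 in absolute value, so it converges by the Leibniz criterion.

[-1/2, 1/2)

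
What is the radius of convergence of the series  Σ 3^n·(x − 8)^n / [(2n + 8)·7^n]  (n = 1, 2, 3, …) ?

Ratio test: |a_{n+1}/a_n| = [(2n + 8)/(2(n+1) + 8)] · 3/7 → 3/7 as n → ∞.
Convergence for |x − 8| · 3/7 < 1, i.e. |x − 8| < 7/3. So R = 7/3.

R = 7/3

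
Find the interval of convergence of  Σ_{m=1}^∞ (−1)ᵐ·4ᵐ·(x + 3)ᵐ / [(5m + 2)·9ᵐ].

(-21/4, -3/4]

Apply the ratio test: |a_{m+1}| / |a_m| = [(5m + 2)/(5(m+1) + 2)] · 4/9, which tends to 4/9 as m → ∞.
Convergence for |x + 3| · 4/9 < 1, i.e. |x + 3| < 9/4. So R = 9/4.
Endpoint x = -3/4: the terms alternate in sign and decrease monotonically to 0 in absolute value (size ~ c/m), so the alternating series test gives convergence.
At x = -21/4: the terms behave like c/m; limit comparison with the harmonic series gives divergence.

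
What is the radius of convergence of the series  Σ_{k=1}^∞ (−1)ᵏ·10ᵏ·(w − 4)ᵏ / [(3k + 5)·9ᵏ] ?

R = 9/10

The ratio of consecutive coefficients is [(3k + 5)/(3(k+1) + 5)] · 10/9 → 10/9.
The series converges when 10/9 · |w − 4| < 1, giving R = 9/10.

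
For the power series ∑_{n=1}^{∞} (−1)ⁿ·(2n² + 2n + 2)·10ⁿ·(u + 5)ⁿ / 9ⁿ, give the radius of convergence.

R = 9/10

Apply the ratio test: |a_{n+1}| / |a_n| = [(2(n+1)² + 2(n+1) + 2)/(2n² + 2n + 2)] · 10/9, which tends to 10/9 as n → ∞.
Convergence for |u + 5| · 10/9 < 1, i.e. |u + 5| < 9/10. So R = 9/10.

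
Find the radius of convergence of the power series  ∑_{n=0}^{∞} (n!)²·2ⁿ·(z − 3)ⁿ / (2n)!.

Ratio test: |a_{n+1}/a_n| = (n+1)²/[(2n+1)·(2n+2)] · 2 → 1/2 as n → ∞.
Convergence for |z − 3| · 1/2 < 1, i.e. |z − 3| < 2. So R = 2.

R = 2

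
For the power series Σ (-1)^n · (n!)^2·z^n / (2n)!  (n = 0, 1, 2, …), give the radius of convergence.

The ratio of consecutive coefficients is (n+1)²/[(2n+1)·(2n+2)] → 1/4.
Convergence for |z| · 1/4 < 1, i.e. |z| < 4. So R = 4.

R = 4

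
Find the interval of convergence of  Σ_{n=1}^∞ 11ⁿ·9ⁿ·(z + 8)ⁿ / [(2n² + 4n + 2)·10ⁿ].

The ratio of consecutive coefficients is [(2n² + 4n + 2)/(2(n+1)² + 4(n+1) + 2)] · 11·9/10 → 99/10.
Thus R = 1/(99/10) = 10/99.
When z = -782/99, the terms are on the order of 1/n², so the series converges absolutely by comparison with the p-series (p = 2 > 1).
Endpoint z = -802/99: absolute convergence follows by limit comparison with Σ 1/n².

[-802/99, -782/99]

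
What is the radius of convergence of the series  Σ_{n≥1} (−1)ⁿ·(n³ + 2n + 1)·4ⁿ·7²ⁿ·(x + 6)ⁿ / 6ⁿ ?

The ratio of consecutive coefficients is [((n+1)³ + 2(n+1) + 1)/(n³ + 2n + 1)] · 4·49/6 → 98/3.
Hence the series converges for |x + 6| < 1/(98/3) = 3/98, so the radius of convergence is 3/98.

R = 3/98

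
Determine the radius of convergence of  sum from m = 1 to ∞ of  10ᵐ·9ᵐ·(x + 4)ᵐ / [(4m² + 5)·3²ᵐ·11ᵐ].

R = 11/10

The ratio of consecutive coefficients is [(4m² + 5)/(4(m+1)² + 5)] · 10·9/(9·11) → 10/11.
The series converges when 10/11 · |x + 4| < 1, giving R = 11/10.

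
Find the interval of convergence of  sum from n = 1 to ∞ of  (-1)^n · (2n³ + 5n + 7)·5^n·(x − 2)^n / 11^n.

(-1/5, 21/5)

The ratio of consecutive coefficients is [(2(n+1)³ + 5(n+1) + 7)/(2n³ + 5n + 7)] · 5/11 → 5/11.
Thus R = 1/(5/11) = 11/5.
Check x = 21/5: the n-th term does not approach 0; divergence by the term test.
Endpoint x = -1/5: the terms have absolute value of order n³, which does not tend to 0, so the series diverges by the divergence test.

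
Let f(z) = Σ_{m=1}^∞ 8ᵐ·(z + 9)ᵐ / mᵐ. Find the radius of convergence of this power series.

By the Cauchy root test, |a_m|^(1/m) = 8/m → 0.
Since the m-th root of |a_m| tends to 0, the series converges for all real z; R = ∞.

R = ∞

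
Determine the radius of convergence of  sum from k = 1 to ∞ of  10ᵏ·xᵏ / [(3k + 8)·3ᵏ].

R = 3/10

By the ratio test, |a_{k+1}/a_k| = [(3k + 8)/(3(k+1) + 8)] · 10/3 → 10/3.
Thus R = 1/(10/3) = 3/10.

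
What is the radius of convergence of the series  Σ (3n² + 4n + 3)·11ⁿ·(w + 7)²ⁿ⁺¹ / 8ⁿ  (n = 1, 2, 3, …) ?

Apply the ratio test: |a_{n+1}| / |a_n| = [(3(n+1)² + 4(n+1) + 3)/(3n² + 4n + 3)] · 11/8, which tends to 11/8 as n → ∞.
Since the exponent of (w + 7) increases by 2 each term, convergence requires |w + 7|² < 8/11, hence R = 2√22/11.

R = 2√22/11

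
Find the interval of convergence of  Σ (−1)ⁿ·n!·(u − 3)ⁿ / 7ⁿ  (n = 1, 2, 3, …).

{3}

The ratio of consecutive coefficients is (n+1) · 1/7 → ∞.
The terms grow without bound for any (u − 3) ≠ 0, so R = 0 (convergence only at u = 3).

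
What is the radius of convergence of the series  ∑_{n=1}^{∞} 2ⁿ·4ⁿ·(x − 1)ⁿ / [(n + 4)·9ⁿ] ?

R = 9/8

Ratio test: |a_{n+1}/a_n| = [(n + 4)/((n+1) + 4)] · 2·4/9 → 8/9 as n → ∞.
Thus R = 1/(8/9) = 9/8.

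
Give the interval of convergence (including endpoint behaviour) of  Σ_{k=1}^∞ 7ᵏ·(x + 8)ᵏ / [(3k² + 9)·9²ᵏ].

The ratio of consecutive coefficients is [(3k² + 9)/(3(k+1)² + 9)] · 7/81 → 7/81.
Thus R = 1/(7/81) = 81/7.
When x = 25/7, the terms are on the order of 1/k², so the series converges absolutely by comparison with the p-series (p = 2 > 1).
When x = -137/7, absolute convergence follows by limit comparison with Σ 1/k².

[-137/7, 25/7]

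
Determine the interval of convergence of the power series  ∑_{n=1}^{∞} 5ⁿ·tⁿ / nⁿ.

(−∞, ∞)

Root test: |a_n|^(1/n) = 5/n → 0.
The limit is 0 for every t, so R = ∞.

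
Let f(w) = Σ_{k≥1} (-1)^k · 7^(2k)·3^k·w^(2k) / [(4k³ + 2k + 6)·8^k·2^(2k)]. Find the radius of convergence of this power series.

Apply the ratio test: |a_{k+1}| / |a_k| = [(4k³ + 2k + 6)/(4(k+1)³ + 2(k+1) + 6)] · 49·3/(8·4), which tends to 147/32 as k → ∞.
Since the exponent of w increases by 2 each term, convergence requires |w|² < 32/147, hence R = 4√6/21.

R = 4√6/21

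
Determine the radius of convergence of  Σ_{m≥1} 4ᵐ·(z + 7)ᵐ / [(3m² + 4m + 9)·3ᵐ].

By the ratio test, |a_{m+1}/a_m| = [(3m² + 4m + 9)/(3(m+1)² + 4(m+1) + 9)] · 4/3 → 4/3.
Convergence for |z + 7| · 4/3 < 1, i.e. |z + 7| < 3/4. So R = 3/4.

R = 3/4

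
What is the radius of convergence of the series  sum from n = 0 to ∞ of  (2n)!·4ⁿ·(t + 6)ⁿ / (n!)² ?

Ratio test: |a_{n+1}/a_n| = (2n+1)·(2n+2)/(n+1)² · 4 → 16 as n → ∞.
The series converges when 16 · |t + 6| < 1, giving R = 1/16.

R = 1/16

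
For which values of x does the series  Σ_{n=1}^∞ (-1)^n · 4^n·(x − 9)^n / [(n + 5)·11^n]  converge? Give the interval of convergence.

By the ratio test, |a_{n+1}/a_n| = [(n + 5)/((n+1) + 5)] · 4/11 → 4/11.
Convergence for |x − 9| · 4/11 < 1, i.e. |x − 9| < 11/4. So R = 11/4.
When x = 47/4, convergence follows from the alternating series test (terms decrease monotonically to 0).
Check x = 25/4: the terms behave like c/n; limit comparison with the harmonic series gives divergence.

(25/4, 47/4]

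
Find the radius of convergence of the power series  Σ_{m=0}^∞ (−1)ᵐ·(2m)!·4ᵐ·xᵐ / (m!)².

By the ratio test, |a_{m+1}/a_m| = (2m+1)·(2m+2)/(m+1)² · 4 → 16.
Thus R = 1/(16) = 1/16.

R = 1/16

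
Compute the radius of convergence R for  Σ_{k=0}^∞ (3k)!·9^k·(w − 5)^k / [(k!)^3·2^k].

Ratio test: |a_{k+1}/a_k| = (3k+1)·(3k+2)·(3k+3)/(k+1)³ · 9/2 → 243/2 as k → ∞.
Thus R = 1/(243/2) = 2/243.

R = 2/243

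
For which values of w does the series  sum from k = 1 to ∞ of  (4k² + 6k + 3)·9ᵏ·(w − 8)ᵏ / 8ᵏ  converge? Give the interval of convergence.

Ratio test: |a_{k+1}/a_k| = [(4(k+1)² + 6(k+1) + 3)/(4k² + 6k + 3)] · 9/8 → 9/8 as k → ∞.
The series converges when 9/8 · |w − 8| < 1, giving R = 8/9.
At w = 80/9: the terms have absolute value of order k², which does not tend to 0, so the series diverges by the divergence test.
When w = 64/9, the terms do not tend to 0, so the series diverges.

(64/9, 80/9)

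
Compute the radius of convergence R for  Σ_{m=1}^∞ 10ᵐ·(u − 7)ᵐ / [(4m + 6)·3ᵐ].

R = 3/10

By the ratio test, |a_{m+1}/a_m| = [(4m + 6)/(4(m+1) + 6)] · 10/3 → 10/3.
Convergence for |u − 7| · 10/3 < 1, i.e. |u − 7| < 3/10. So R = 3/10.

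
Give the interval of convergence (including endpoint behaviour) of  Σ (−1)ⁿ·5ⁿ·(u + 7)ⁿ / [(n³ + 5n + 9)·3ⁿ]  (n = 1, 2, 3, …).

Ratio test: |a_{n+1}/a_n| = [(n³ + 5n + 9)/((n+1)³ + 5(n+1) + 9)] · 5/3 → 5/3 as n → ∞.
The series converges when 5/3 · |u + 7| < 1, giving R = 3/5.
When u = -32/5, the series is dominated by a constant times Σ 1/n³, which converges (p = 3 > 1).
When u = -38/5, absolute convergence follows by limit comparison with Σ 1/n³.

[-38/5, -32/5]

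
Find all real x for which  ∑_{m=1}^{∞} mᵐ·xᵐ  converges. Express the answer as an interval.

{0}

By the Cauchy root test, |a_m|^(1/m) = m → ∞.
Since the m-th root of |a_m| is unbounded, the series converges only at x = 0; R = 0.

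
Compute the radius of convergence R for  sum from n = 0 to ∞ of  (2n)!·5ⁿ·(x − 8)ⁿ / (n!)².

R = 1/20

Ratio test: |a_{n+1}/a_n| = (2n+1)·(2n+2)/(n+1)² · 5 → 20 as n → ∞.
Thus R = 1/(20) = 1/20.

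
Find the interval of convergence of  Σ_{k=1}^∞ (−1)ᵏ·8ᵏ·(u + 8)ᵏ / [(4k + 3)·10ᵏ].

The ratio of consecutive coefficients is [(4k + 3)/(4(k+1) + 3)] · 8/10 → 4/5.
Convergence for |u + 8| · 4/5 < 1, i.e. |u + 8| < 5/4. So R = 5/4.
At u = -27/4: an alternating series whose terms decrease to 0 in absolute value, so it converges by the Leibniz criterion.
Endpoint u = -37/4: the terms are asymptotic to a nonzero constant times 1/k, so the series diverges by limit comparison with Σ 1/k.

(-37/4, -27/4]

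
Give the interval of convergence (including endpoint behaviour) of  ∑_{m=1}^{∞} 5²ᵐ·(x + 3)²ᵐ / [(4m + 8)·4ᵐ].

Ratio test: |a_{m+1}/a_m| = [(4m + 8)/(4(m+1) + 8)] · 25/4 → 25/4 as m → ∞.
Since the exponent of (x + 3) increases by 2 each term, convergence requires |x + 3|² < 4/25, hence R = 2/5.
When x = -13/5, the terms are asymptotic to a nonzero constant times 1/m, so the series diverges by limit comparison with Σ 1/m.
Endpoint x = -17/5: the terms are asymptotic to a nonzero constant times 1/m, so the series diverges by limit comparison with Σ 1/m.

(-17/5, -13/5)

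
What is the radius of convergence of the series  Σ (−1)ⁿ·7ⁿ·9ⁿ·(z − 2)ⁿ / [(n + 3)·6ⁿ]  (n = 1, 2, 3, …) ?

The ratio of consecutive coefficients is [(n + 3)/((n+1) + 3)] · 7·9/6 → 21/2.
Convergence for |z − 2| · 21/2 < 1, i.e. |z − 2| < 2/21. So R = 2/21.

R = 2/21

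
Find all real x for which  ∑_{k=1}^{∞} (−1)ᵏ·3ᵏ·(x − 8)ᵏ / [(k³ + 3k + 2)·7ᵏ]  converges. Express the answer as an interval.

[17/3, 31/3]

The ratio of consecutive coefficients is [(k³ + 3k + 2)/((k+1)³ + 3(k+1) + 2)] · 3/7 → 3/7.
Hence the series converges for |x − 8| < 1/(3/7) = 7/3, so the radius of convergence is 7/3.
When x = 31/3, the terms are on the order of 1/k³, so the series converges absolutely by comparison with the p-series (p = 3 > 1).
At x = 17/3: absolute convergence follows by limit comparison with Σ 1/k³.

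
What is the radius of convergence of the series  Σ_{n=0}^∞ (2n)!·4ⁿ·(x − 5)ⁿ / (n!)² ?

R = 1/16

By the ratio test, |a_{n+1}/a_n| = (2n+1)·(2n+2)/(n+1)² · 4 → 16.
Thus R = 1/(16) = 1/16.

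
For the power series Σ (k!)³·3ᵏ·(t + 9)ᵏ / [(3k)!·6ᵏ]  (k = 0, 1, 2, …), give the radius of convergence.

R = 54

By the ratio test, |a_{k+1}/a_k| = (k+1)³/[(3k+1)·(3k+2)·(3k+3)] · 3/6 → 1/54.
Thus R = 1/(1/54) = 54.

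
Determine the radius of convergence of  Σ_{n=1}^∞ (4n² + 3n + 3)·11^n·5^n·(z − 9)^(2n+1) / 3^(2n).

R = 3√55/55

Apply the ratio test: |a_{n+1}| / |a_n| = [(4(n+1)² + 3(n+1) + 3)/(4n² + 3n + 3)] · 11·5/9, which tends to 55/9 as n → ∞.
Since the exponent of (z − 9) increases by 2 each term, convergence requires |z − 9|² < 9/55, hence R = 3√55/55.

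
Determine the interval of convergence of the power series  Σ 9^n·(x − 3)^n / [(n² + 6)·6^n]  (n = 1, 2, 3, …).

[7/3, 11/3]

By the ratio test, |a_{n+1}/a_n| = [(n² + 6)/((n+1)² + 6)] · 9/6 → 3/2.
Thus R = 1/(3/2) = 2/3.
Check x = 11/3: the terms are on the order of 1/n², so the series converges absolutely by comparison with the p-series (p = 2 > 1).
At x = 7/3: the terms are on the order of 1/n², so the series converges absolutely by comparison with the p-series (p = 2 > 1).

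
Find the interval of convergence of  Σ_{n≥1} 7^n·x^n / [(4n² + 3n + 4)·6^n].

Ratio test: |a_{n+1}/a_n| = [(4n² + 3n + 4)/(4(n+1)² + 3(n+1) + 4)] · 7/6 → 7/6 as n → ∞.
The series converges when 7/6 · |x| < 1, giving R = 6/7.
Endpoint x = 6/7: the terms are on the order of 1/n², so the series converges absolutely by comparison with the p-series (p = 2 > 1).
Check x = -6/7: the series is dominated by a constant times Σ 1/n², which converges (p = 2 > 1).

[-6/7, 6/7]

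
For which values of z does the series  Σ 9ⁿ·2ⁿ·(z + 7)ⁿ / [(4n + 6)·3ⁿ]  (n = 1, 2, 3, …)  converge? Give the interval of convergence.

[-43/6, -41/6)

Apply the ratio test: |a_{n+1}| / |a_n| = [(4n + 6)/(4(n+1) + 6)] · 9·2/3, which tends to 6 as n → ∞.
Thus R = 1/(6) = 1/6.
When z = -41/6, the terms behave like c/n; limit comparison with the harmonic series gives divergence.
At z = -43/6: an alternating series whose terms decrease to 0 in absolute value, so it converges by the Leibniz criterion.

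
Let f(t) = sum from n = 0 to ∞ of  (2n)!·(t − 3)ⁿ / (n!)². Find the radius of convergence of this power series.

Apply the ratio test: |a_{n+1}| / |a_n| = (2n+1)·(2n+2)/(n+1)², which tends to 4 as n → ∞.
Hence the series converges for |t − 3| < 1/(4) = 1/4, so the radius of convergence is 1/4.

R = 1/4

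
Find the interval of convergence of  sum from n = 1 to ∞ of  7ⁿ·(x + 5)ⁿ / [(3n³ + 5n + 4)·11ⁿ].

[-46/7, -24/7]

By the ratio test, |a_{n+1}/a_n| = [(3n³ + 5n + 4)/(3(n+1)³ + 5(n+1) + 4)] · 7/11 → 7/11.
Thus R = 1/(7/11) = 11/7.
Check x = -24/7: the terms are on the order of 1/n³, so the series converges absolutely by comparison with the p-series (p = 3 > 1).
Endpoint x = -46/7: the series is dominated by a constant times Σ 1/n³, which converges (p = 3 > 1).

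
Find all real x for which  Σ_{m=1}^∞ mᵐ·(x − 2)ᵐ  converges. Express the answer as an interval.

By the Cauchy root test, |a_m|^(1/m) = m → ∞.
Since the m-th root of |a_m| is unbounded, the series converges only at x = 2; R = 0.

{2}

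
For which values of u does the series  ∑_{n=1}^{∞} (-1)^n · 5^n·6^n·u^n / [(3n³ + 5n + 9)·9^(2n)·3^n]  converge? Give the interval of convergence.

[-81/10, 81/10]

Ratio test: |a_{n+1}/a_n| = [(3n³ + 5n + 9)/(3(n+1)³ + 5(n+1) + 9)] · 5·6/(81·3) → 10/81 as n → ∞.
Thus R = 1/(10/81) = 81/10.
Check u = 81/10: the series is dominated by a constant times Σ 1/n³, which converges (p = 3 > 1).
When u = -81/10, absolute convergence follows by limit comparison with Σ 1/n³.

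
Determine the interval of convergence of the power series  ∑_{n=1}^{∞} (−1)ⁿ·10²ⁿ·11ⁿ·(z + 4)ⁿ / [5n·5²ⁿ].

(-177/44, -175/44]

Apply the ratio test: |a_{n+1}| / |a_n| = [5n/5(n+1)] · 100·11/25, which tends to 44 as n → ∞.
The series converges when 44 · |z + 4| < 1, giving R = 1/44.
Endpoint z = -175/44: an alternating series whose terms decrease to 0 in absolute value, so it converges by the Leibniz criterion.
Endpoint z = -177/44: the terms behave like c/n; limit comparison with the harmonic series gives divergence.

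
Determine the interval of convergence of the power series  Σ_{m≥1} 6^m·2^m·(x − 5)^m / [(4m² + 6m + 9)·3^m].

[19/4, 21/4]

By the ratio test, |a_{m+1}/a_m| = [(4m² + 6m + 9)/(4(m+1)² + 6(m+1) + 9)] · 6·2/3 → 4.
The series converges when 4 · |x − 5| < 1, giving R = 1/4.
When x = 21/4, the series is dominated by a constant times Σ 1/m², which converges (p = 2 > 1).
At x = 19/4: the terms are on the order of 1/m², so the series converges absolutely by comparison with the p-series (p = 2 > 1).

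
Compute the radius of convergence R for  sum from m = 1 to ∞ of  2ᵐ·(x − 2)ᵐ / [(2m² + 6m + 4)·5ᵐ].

The ratio of consecutive coefficients is [(2m² + 6m + 4)/(2(m+1)² + 6(m+1) + 4)] · 2/5 → 2/5.
The series converges when 2/5 · |x − 2| < 1, giving R = 5/2.

R = 5/2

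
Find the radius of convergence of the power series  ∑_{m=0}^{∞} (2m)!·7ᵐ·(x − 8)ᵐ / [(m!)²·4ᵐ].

The ratio of consecutive coefficients is (2m+1)·(2m+2)/(m+1)² · 7/4 → 7.
The series converges when 7 · |x − 8| < 1, giving R = 1/7.

R = 1/7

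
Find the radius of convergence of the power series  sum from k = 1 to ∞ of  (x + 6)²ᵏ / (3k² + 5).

Ratio test: |a_{k+1}/a_k| = (3k² + 5)/(3(k+1)² + 5) → 1 as k → ∞.
Writing y = (x + 6)², the series in y has radius 1, so |x + 6| < √(1) = 1 and R = 1.

R = 1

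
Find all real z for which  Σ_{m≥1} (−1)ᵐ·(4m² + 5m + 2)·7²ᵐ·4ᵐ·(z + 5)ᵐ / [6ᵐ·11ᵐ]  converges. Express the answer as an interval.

Ratio test: |a_{m+1}/a_m| = [(4(m+1)² + 5(m+1) + 2)/(4m² + 5m + 2)] · 49·4/(6·11) → 98/33 as m → ∞.
Hence the series converges for |z + 5| < 1/(98/33) = 33/98, so the radius of convergence is 33/98.
Check z = -457/98: the terms do not tend to 0, so the series diverges.
Check z = -523/98: the terms have absolute value of order m², which does not tend to 0, so the series diverges by the divergence test.

(-523/98, -457/98)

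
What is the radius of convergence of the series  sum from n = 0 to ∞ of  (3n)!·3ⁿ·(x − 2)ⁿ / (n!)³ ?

The ratio of consecutive coefficients is (3n+1)·(3n+2)·(3n+3)/(n+1)³ · 3 → 81.
The series converges when 81 · |x − 2| < 1, giving R = 1/81.

R = 1/81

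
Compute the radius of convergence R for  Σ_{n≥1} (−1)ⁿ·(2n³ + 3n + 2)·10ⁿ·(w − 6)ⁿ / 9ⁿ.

R = 9/10

By the ratio test, |a_{n+1}/a_n| = [(2(n+1)³ + 3(n+1) + 2)/(2n³ + 3n + 2)] · 10/9 → 10/9.
Convergence for |w − 6| · 10/9 < 1, i.e. |w − 6| < 9/10. So R = 9/10.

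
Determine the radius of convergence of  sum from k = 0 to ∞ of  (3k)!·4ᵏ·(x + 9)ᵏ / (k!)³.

R = 1/108

By the ratio test, |a_{k+1}/a_k| = (3k+1)·(3k+2)·(3k+3)/(k+1)³ · 4 → 108.
Hence the series converges for |x + 9| < 1/(108) = 1/108, so the radius of convergence is 1/108.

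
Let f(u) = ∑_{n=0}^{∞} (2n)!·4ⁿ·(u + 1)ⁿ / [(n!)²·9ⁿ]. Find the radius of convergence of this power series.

R = 9/16

Apply the ratio test: |a_{n+1}| / |a_n| = (2n+1)·(2n+2)/(n+1)² · 4/9, which tends to 16/9 as n → ∞.
Thus R = 1/(16/9) = 9/16.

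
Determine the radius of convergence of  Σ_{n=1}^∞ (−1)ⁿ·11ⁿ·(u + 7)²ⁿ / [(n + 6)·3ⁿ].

R = √33/11

The ratio of consecutive coefficients is [(n + 6)/((n+1) + 6)] · 11/3 → 11/3.
Writing y = (u + 7)², the series in y has radius 3/11, so |u + 7| < √(3/11) and R = √33/11.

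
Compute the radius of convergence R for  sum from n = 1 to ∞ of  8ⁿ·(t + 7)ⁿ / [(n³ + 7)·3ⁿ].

Apply the ratio test: |a_{n+1}| / |a_n| = [(n³ + 7)/((n+1)³ + 7)] · 8/3, which tends to 8/3 as n → ∞.
Thus R = 1/(8/3) = 3/8.

R = 3/8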